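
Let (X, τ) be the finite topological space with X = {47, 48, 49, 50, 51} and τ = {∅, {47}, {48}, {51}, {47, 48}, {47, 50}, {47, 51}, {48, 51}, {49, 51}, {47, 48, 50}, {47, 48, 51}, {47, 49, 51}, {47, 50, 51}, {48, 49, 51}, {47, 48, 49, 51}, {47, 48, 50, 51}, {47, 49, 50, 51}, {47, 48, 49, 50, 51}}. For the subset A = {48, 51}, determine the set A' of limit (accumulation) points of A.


A' = {49}

For each x ∈ X, list the open sets U ∈ τ with x ∈ U, then check whether U ∩ (A ∖ {x}) ≠ ∅ for every such U.
  x = 47: open {47} ∋ x has {47} ∩ (A ∖ {47}) = ∅, so x is NOT a limit point.
  x = 48: open {48} ∋ x has {48} ∩ (A ∖ {48}) = ∅, so x is NOT a limit point.
  x = 49: opens ∋ x are {49, 51}, {47, 49, 51}, {48, 49, 51}, {47, 48, 49, 51}, {47, 49, 50, 51}, {47, 48, 49, 50, 51}; each meets A ∖ {49}, so x IS a limit point.
  x = 50: open {47, 50} ∋ x has {47, 50} ∩ (A ∖ {50}) = ∅, so x is NOT a limit point.
  x = 51: open {51} ∋ x has {51} ∩ (A ∖ {51}) = ∅, so x is NOT a limit point.
Collecting: A' = {49}.


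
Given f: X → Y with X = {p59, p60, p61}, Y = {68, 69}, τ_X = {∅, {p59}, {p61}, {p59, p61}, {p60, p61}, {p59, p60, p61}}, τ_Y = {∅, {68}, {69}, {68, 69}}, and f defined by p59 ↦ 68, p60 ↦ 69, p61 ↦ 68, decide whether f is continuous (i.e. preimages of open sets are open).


f is NOT continuous.

Compute f^{-1}(U) for each U ∈ τ_Y:
  U = ∅: f^{-1}(U) = ∅ ∈ τ_X ✓.
  U = {68}: f^{-1}(U) = {p59, p61} ∈ τ_X ✓.
  U = {69}: f^{-1}(U) = {p60} ∉ τ_X ✗.
  U = {68, 69}: f^{-1}(U) = {p59, p60, p61} ∈ τ_X ✓.
Found U = {69} with f^{-1}(U) = {p60} not in τ_X. Therefore f is NOT continuous.


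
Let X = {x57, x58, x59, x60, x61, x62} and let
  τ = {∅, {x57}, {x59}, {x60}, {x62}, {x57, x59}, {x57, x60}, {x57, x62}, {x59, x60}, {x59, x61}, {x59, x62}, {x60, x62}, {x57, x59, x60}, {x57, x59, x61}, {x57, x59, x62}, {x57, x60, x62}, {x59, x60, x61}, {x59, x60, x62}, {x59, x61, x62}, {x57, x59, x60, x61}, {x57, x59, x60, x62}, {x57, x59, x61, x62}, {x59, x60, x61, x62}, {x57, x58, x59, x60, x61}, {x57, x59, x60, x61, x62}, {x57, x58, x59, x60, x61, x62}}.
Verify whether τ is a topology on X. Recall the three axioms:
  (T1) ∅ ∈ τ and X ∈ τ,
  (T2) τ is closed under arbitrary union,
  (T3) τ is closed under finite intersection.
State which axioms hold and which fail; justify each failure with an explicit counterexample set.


τ IS a topology on X.

Axiom (T1): ∅ ∈ τ? Yes; X ∈ τ? Yes.
Axiom (T2/T3): check pairwise unions and intersections of members of τ.
All pairwise intersections and unions checked — each lies in τ. Therefore τ satisfies (T1), (T2), (T3): it IS a topology on X.


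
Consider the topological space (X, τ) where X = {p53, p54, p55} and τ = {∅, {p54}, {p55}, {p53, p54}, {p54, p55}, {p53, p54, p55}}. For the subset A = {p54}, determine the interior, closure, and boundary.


int(A) = {p54}, cl(A) = {p53, p54}, ∂A = {p53}.

Closed sets in (X, τ) are complements of opens:
  closed(X, τ) = {∅, {p53}, {p55}, {p53, p54}, {p53, p55}, {p53, p54, p55}}.
int(A) = ⋃ {U ∈ τ : U ⊆ A}. Opens contained in A: ∅, {p54}.
Taking the union of these: int(A) = {p54}.
cl(A) = ⋂ {C closed : A ⊆ C}. Closed sets containing A: {p53, p54}, {p53, p54, p55}.
Intersecting these: cl(A) = {p53, p54}.
∂A = cl(A) ∖ int(A) = {p53, p54} ∖ {p54} = {p53}.


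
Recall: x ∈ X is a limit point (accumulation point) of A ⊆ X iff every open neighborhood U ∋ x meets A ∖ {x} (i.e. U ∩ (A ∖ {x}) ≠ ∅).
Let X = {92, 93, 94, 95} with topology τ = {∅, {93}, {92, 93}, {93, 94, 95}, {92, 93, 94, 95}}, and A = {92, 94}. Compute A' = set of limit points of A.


A' = {95}

For each x ∈ X, list the open sets U ∈ τ with x ∈ U, then check whether U ∩ (A ∖ {x}) ≠ ∅ for every such U.
  x = 92: open {92, 93} ∋ x has {92, 93} ∩ (A ∖ {92}) = ∅, so x is NOT a limit point.
  x = 93: open {93} ∋ x has {93} ∩ (A ∖ {93}) = ∅, so x is NOT a limit point.
  x = 94: open {93, 94, 95} ∋ x has {93, 94, 95} ∩ (A ∖ {94}) = ∅, so x is NOT a limit point.
  x = 95: opens ∋ x are {93, 94, 95}, {92, 93, 94, 95}; each meets A ∖ {95}, so x IS a limit point.
Collecting: A' = {95}.


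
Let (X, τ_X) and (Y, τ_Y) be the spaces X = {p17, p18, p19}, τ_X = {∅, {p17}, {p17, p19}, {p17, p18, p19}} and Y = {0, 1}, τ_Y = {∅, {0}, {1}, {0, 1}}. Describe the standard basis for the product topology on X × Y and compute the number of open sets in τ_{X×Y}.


Basis B = {∅ × ∅, {p17} × {0}, {p17} × {1}, {p17} × {0, 1}, {p17, p19} × {0}, {p17, p19} × {1}, {p17, p18, p19} × {0}, {p17, p18, p19} × {1}, {p17, p19} × {0, 1}, {p17, p18, p19} × {0, 1}}; |τ_{X×Y}| = 16.

Enumerate products U × V with U ∈ τ_X, V ∈ τ_Y (deduplicated):
  ∅ × ∅ = {} (∅)
  {p17} × {0} = {(p17,0)}
  {p17} × {1} = {(p17,1)}
  {p17} × {0, 1} = {(p17,0), (p17,1)}
  {p17, p19} × {0} = {(p17,0), (p19,0)}
  {p17, p19} × {1} = {(p17,1), (p19,1)}
  {p17, p18, p19} × {0} = {(p17,0), (p18,0), (p19,0)}
  {p17, p18, p19} × {1} = {(p17,1), (p18,1), (p19,1)}
  {p17, p19} × {0, 1} = {(p17,0), (p17,1), (p19,0), (p19,1)}
  {p17, p18, p19} × {0, 1} = {(p17,0), (p17,1), (p18,0), (p18,1), (p19,0), (p19,1)}
These 10 distinct sets form the basis B.
Close under arbitrary unions to get τ_{X×Y}; counting gives |τ_{X×Y}| = 16.


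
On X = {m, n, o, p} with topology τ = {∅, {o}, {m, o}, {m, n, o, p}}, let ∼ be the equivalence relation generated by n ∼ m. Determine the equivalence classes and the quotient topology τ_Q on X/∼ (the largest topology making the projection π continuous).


X/∼ = {[m=n], [o], [p]}; |τ_Q| = 3.

Equivalence classes: [m=n], [o], [p].
Quotient map π: X → X/∼ sends m ↦ [m=n], n ↦ [m=n], o ↦ [o], p ↦ [p].
For each subset V ⊆ X/∼, compute π^{-1}(V) ⊆ X and check whether π^{-1}(V) ∈ τ. V is open in τ_Q iff π^{-1}(V) ∈ τ.
  V = {}: π^{-1}(V) = ∅ ∈ τ ✓.
  V = {[m=n]}: π^{-1}(V) = {m, n} ∉ τ ✗.
  V = {[o]}: π^{-1}(V) = {o} ∈ τ ✓.
  V = {[m=n], [o]}: π^{-1}(V) = {m, n, o} ∉ τ ✗.
  V = {[p]}: π^{-1}(V) = {p} ∉ τ ✗.
  V = {[m=n], [p]}: π^{-1}(V) = {m, n, p} ∉ τ ✗.
  V = {[o], [p]}: π^{-1}(V) = {o, p} ∉ τ ✗.
  V = {[m=n], [o], [p]}: π^{-1}(V) = {m, n, o, p} ∈ τ ✓.
Open sets in the quotient: τ_Q = {{}, {[o]}, {[m=n], [o], [p]}} (3 elements).


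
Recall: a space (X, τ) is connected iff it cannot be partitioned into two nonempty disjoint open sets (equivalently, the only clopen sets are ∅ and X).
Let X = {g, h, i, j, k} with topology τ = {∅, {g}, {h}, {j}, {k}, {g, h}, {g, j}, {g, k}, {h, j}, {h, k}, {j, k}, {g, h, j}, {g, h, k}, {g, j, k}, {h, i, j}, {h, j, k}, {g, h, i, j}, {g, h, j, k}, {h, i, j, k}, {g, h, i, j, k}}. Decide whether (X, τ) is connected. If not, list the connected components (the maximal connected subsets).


(X, τ) is disconnected; components = [{g}, {k}, {h, i, j}].

Find clopen sets (U ∈ τ with X ∖ U ∈ τ):
  U = ∅, X ∖ U = {g, h, i, j, k} — both open, so U is clopen.
  U = {g}, X ∖ U = {h, i, j, k} — both open, so U is clopen.
  U = {k}, X ∖ U = {g, h, i, j} — both open, so U is clopen.
  U = {g, k}, X ∖ U = {h, i, j} — both open, so U is clopen.
  U = {h, i, j}, X ∖ U = {g, k} — both open, so U is clopen.
  U = {g, h, i, j}, X ∖ U = {k} — both open, so U is clopen.
  U = {h, i, j, k}, X ∖ U = {g} — both open, so U is clopen.
  U = {g, h, i, j, k}, X ∖ U = ∅ — both open, so U is clopen.
Nontrivial clopen(s) exist: e.g. {h, i, j}. So (X, τ) is disconnected.
Compute connected components by grouping points that agree on all clopens:
  component: {g}
  component: {k}
  component: {h, i, j}


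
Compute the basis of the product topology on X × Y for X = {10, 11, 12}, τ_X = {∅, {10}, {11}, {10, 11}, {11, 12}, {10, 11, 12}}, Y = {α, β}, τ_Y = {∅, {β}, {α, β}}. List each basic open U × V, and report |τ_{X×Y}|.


Basis B = {∅ × ∅, {10} × {β}, {11} × {β}, {10} × {α, β}, {10, 11} × {β}, {11} × {α, β}, {11, 12} × {β}, {10, 11, 12} × {β}, {10, 11} × {α, β}, {11, 12} × {α, β}, {10, 11, 12} × {α, β}}; |τ_{X×Y}| = 18.

Enumerate products U × V with U ∈ τ_X, V ∈ τ_Y (deduplicated):
  ∅ × ∅ = {} (∅)
  {10} × {β} = {(10,β)}
  {11} × {β} = {(11,β)}
  {10} × {α, β} = {(10,α), (10,β)}
  {10, 11} × {β} = {(10,β), (11,β)}
  {11} × {α, β} = {(11,α), (11,β)}
  {11, 12} × {β} = {(11,β), (12,β)}
  {10, 11, 12} × {β} = {(10,β), (11,β), (12,β)}
  {10, 11} × {α, β} = {(10,α), (10,β), (11,α), (11,β)}
  {11, 12} × {α, β} = {(11,α), (11,β), (12,α), (12,β)}
  {10, 11, 12} × {α, β} = {(10,α), (10,β), (11,α), (11,β), (12,α), (12,β)}
These 11 distinct sets form the basis B.
Close under arbitrary unions to get τ_{X×Y}; counting gives |τ_{X×Y}| = 18.


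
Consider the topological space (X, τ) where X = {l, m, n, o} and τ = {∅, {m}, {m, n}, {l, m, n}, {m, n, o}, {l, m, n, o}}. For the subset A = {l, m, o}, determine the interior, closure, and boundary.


int(A) = {m}, cl(A) = {l, m, n, o}, ∂A = {l, n, o}.

Closed sets in (X, τ) are complements of opens:
  closed(X, τ) = {∅, {l}, {o}, {l, o}, {l, n, o}, {l, m, n, o}}.
int(A) = ⋃ {U ∈ τ : U ⊆ A}. Opens contained in A: ∅, {m}.
Taking the union of these: int(A) = {m}.
cl(A) = ⋂ {C closed : A ⊆ C}. Closed sets containing A: {l, m, n, o}.
Intersecting these: cl(A) = {l, m, n, o}.
∂A = cl(A) ∖ int(A) = {l, m, n, o} ∖ {m} = {l, n, o}.


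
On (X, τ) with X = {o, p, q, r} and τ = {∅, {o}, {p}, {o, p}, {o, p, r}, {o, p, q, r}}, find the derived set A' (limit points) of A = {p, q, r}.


A' = {q, r}

For each x ∈ X, list the open sets U ∈ τ with x ∈ U, then check whether U ∩ (A ∖ {x}) ≠ ∅ for every such U.
  x = o: open {o} ∋ x has {o} ∩ (A ∖ {o}) = ∅, so x is NOT a limit point.
  x = p: open {p} ∋ x has {p} ∩ (A ∖ {p}) = ∅, so x is NOT a limit point.
  x = q: opens ∋ x are {o, p, q, r}; each meets A ∖ {q}, so x IS a limit point.
  x = r: opens ∋ x are {o, p, r}, {o, p, q, r}; each meets A ∖ {r}, so x IS a limit point.
Collecting: A' = {q, r}.


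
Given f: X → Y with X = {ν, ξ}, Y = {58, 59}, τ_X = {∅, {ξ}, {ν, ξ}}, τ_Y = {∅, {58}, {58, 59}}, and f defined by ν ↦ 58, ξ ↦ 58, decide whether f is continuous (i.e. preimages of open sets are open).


f IS continuous.

Compute f^{-1}(U) for each U ∈ τ_Y:
  U = ∅: f^{-1}(U) = ∅ ∈ τ_X ✓.
  U = {58}: f^{-1}(U) = {ν, ξ} ∈ τ_X ✓.
  U = {58, 59}: f^{-1}(U) = {ν, ξ} ∈ τ_X ✓.
Every preimage lies in τ_X, so f IS continuous.


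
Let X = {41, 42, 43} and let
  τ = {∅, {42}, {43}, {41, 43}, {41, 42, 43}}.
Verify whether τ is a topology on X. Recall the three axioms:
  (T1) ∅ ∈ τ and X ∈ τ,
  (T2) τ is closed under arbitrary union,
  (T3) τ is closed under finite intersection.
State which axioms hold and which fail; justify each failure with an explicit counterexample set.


τ is NOT a topology on X.

Axiom (T1): ∅ ∈ τ? Yes; X ∈ τ? Yes.
Axiom (T2/T3): check pairwise unions and intersections of members of τ.
Counterexample for (T2): {42} ∪ {43} = {42, 43} ∉ τ. Therefore τ is NOT a topology.


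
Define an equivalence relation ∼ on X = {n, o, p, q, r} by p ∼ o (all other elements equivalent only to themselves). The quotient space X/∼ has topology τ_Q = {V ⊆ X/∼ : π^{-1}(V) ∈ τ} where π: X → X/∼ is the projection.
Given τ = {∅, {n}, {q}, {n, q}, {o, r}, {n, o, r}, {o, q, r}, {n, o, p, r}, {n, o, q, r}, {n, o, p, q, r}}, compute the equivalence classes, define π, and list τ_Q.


X/∼ = {[n], [o=p], [q], [r]}; |τ_Q| = 6.

Equivalence classes: [n], [o=p], [q], [r].
Quotient map π: X → X/∼ sends n ↦ [n], o ↦ [o=p], p ↦ [o=p], q ↦ [q], r ↦ [r].
For each subset V ⊆ X/∼, compute π^{-1}(V) ⊆ X and check whether π^{-1}(V) ∈ τ. V is open in τ_Q iff π^{-1}(V) ∈ τ.
  V = {}: π^{-1}(V) = ∅ ∈ τ ✓.
  V = {[n]}: π^{-1}(V) = {n} ∈ τ ✓.
  V = {[o=p]}: π^{-1}(V) = {o, p} ∉ τ ✗.
  V = {[n], [o=p]}: π^{-1}(V) = {n, o, p} ∉ τ ✗.
  V = {[q]}: π^{-1}(V) = {q} ∈ τ ✓.
  V = {[n], [q]}: π^{-1}(V) = {n, q} ∈ τ ✓.
  V = {[o=p], [q]}: π^{-1}(V) = {o, p, q} ∉ τ ✗.
  V = {[n], [o=p], [q]}: π^{-1}(V) = {n, o, p, q} ∉ τ ✗.
  V = {[r]}: π^{-1}(V) = {r} ∉ τ ✗.
  V = {[n], [r]}: π^{-1}(V) = {n, r} ∉ τ ✗.
  V = {[o=p], [r]}: π^{-1}(V) = {o, p, r} ∉ τ ✗.
  V = {[n], [o=p], [r]}: π^{-1}(V) = {n, o, p, r} ∈ τ ✓.
  V = {[q], [r]}: π^{-1}(V) = {q, r} ∉ τ ✗.
  V = {[n], [q], [r]}: π^{-1}(V) = {n, q, r} ∉ τ ✗.
  V = {[o=p], [q], [r]}: π^{-1}(V) = {o, p, q, r} ∉ τ ✗.
  V = {[n], [o=p], [q], [r]}: π^{-1}(V) = {n, o, p, q, r} ∈ τ ✓.
Open sets in the quotient: τ_Q = {{}, {[n]}, {[q]}, {[n], [q]}, {[n], [o=p], [r]}, {[n], [o=p], [q], [r]}} (6 elements).


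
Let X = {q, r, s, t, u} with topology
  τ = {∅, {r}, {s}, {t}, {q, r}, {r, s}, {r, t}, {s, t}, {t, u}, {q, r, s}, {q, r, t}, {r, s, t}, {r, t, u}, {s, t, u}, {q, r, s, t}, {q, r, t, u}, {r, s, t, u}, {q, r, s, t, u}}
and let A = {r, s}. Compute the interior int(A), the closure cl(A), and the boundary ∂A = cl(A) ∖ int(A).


int(A) = {r, s}, cl(A) = {q, r, s}, ∂A = {q}.

Closed sets in (X, τ) are complements of opens:
  closed(X, τ) = {∅, {q}, {s}, {u}, {q, r}, {q, s}, {q, u}, {s, u}, {t, u}, {q, r, s}, {q, r, u}, {q, s, u}, {q, t, u}, {s, t, u}, {q, r, s, u}, {q, r, t, u}, {q, s, t, u}, {q, r, s, t, u}}.
int(A) = ⋃ {U ∈ τ : U ⊆ A}. Opens contained in A: ∅, {r}, {s}, {r, s}.
Taking the union of these: int(A) = {r, s}.
cl(A) = ⋂ {C closed : A ⊆ C}. Closed sets containing A: {q, r, s}, {q, r, s, u}, {q, r, s, t, u}.
Intersecting these: cl(A) = {q, r, s}.
∂A = cl(A) ∖ int(A) = {q, r, s} ∖ {r, s} = {q}.


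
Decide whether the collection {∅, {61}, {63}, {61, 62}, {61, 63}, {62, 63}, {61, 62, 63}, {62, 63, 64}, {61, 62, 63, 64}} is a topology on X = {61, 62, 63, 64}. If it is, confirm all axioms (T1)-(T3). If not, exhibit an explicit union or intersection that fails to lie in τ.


τ is NOT a topology on X.

Axiom (T1): ∅ ∈ τ? Yes; X ∈ τ? Yes.
Axiom (T2/T3): check pairwise unions and intersections of members of τ.
Counterexample for (T3): {61, 62} ∩ {62, 63} = {62} ∉ τ. Therefore τ is NOT a topology.


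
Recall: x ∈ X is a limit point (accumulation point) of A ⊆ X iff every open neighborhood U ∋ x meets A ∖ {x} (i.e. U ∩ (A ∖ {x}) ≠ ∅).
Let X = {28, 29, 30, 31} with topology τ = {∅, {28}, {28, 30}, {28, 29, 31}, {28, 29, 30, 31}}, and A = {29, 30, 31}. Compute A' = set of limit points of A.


A' = {29, 31}

For each x ∈ X, list the open sets U ∈ τ with x ∈ U, then check whether U ∩ (A ∖ {x}) ≠ ∅ for every such U.
  x = 28: open {28} ∋ x has {28} ∩ (A ∖ {28}) = ∅, so x is NOT a limit point.
  x = 29: opens ∋ x are {28, 29, 31}, {28, 29, 30, 31}; each meets A ∖ {29}, so x IS a limit point.
  x = 30: open {28, 30} ∋ x has {28, 30} ∩ (A ∖ {30}) = ∅, so x is NOT a limit point.
  x = 31: opens ∋ x are {28, 29, 31}, {28, 29, 30, 31}; each meets A ∖ {31}, so x IS a limit point.
Collecting: A' = {29, 31}.


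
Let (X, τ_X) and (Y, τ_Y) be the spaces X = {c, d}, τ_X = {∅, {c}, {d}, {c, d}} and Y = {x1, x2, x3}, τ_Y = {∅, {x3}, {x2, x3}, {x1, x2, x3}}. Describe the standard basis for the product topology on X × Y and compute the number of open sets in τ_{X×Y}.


Basis B = {∅ × ∅, {c} × {x3}, {d} × {x3}, {c} × {x2, x3}, {c, d} × {x3}, {d} × {x2, x3}, {c} × {x1, x2, x3}, {d} × {x1, x2, x3}, {c, d} × {x2, x3}, {c, d} × {x1, x2, x3}}; |τ_{X×Y}| = 16.

Enumerate products U × V with U ∈ τ_X, V ∈ τ_Y (deduplicated):
  ∅ × ∅ = {} (∅)
  {c} × {x3} = {(c,x3)}
  {d} × {x3} = {(d,x3)}
  {c} × {x2, x3} = {(c,x2), (c,x3)}
  {c, d} × {x3} = {(c,x3), (d,x3)}
  {d} × {x2, x3} = {(d,x2), (d,x3)}
  {c} × {x1, x2, x3} = {(c,x1), (c,x2), (c,x3)}
  {d} × {x1, x2, x3} = {(d,x1), (d,x2), (d,x3)}
  {c, d} × {x2, x3} = {(c,x2), (c,x3), (d,x2), (d,x3)}
  {c, d} × {x1, x2, x3} = {(c,x1), (c,x2), (c,x3), (d,x1), (d,x2), (d,x3)}
These 10 distinct sets form the basis B.
Close under arbitrary unions to get τ_{X×Y}; counting gives |τ_{X×Y}| = 16.


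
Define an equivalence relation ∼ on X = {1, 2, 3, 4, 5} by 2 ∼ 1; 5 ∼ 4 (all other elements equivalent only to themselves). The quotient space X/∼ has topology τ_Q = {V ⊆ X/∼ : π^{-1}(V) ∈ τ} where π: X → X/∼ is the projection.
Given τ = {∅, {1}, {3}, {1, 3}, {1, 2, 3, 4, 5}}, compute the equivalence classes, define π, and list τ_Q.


X/∼ = {[1=2], [3], [4=5]}; |τ_Q| = 3.

Equivalence classes: [1=2], [3], [4=5].
Quotient map π: X → X/∼ sends 1 ↦ [1=2], 2 ↦ [1=2], 3 ↦ [3], 4 ↦ [4=5], 5 ↦ [4=5].
For each subset V ⊆ X/∼, compute π^{-1}(V) ⊆ X and check whether π^{-1}(V) ∈ τ. V is open in τ_Q iff π^{-1}(V) ∈ τ.
  V = {}: π^{-1}(V) = ∅ ∈ τ ✓.
  V = {[1=2]}: π^{-1}(V) = {1, 2} ∉ τ ✗.
  V = {[3]}: π^{-1}(V) = {3} ∈ τ ✓.
  V = {[1=2], [3]}: π^{-1}(V) = {1, 2, 3} ∉ τ ✗.
  V = {[4=5]}: π^{-1}(V) = {4, 5} ∉ τ ✗.
  V = {[1=2], [4=5]}: π^{-1}(V) = {1, 2, 4, 5} ∉ τ ✗.
  V = {[3], [4=5]}: π^{-1}(V) = {3, 4, 5} ∉ τ ✗.
  V = {[1=2], [3], [4=5]}: π^{-1}(V) = {1, 2, 3, 4, 5} ∈ τ ✓.
Open sets in the quotient: τ_Q = {{}, {[3]}, {[1=2], [3], [4=5]}} (3 elements).


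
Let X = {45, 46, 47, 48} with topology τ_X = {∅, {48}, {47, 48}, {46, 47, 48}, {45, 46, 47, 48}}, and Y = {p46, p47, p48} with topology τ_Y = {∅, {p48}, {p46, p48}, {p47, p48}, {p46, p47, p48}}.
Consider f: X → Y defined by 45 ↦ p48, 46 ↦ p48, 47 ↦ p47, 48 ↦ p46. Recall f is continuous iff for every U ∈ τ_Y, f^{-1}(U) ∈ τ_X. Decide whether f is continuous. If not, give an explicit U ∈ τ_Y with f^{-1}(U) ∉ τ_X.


f is NOT continuous.

Compute f^{-1}(U) for each U ∈ τ_Y:
  U = ∅: f^{-1}(U) = ∅ ∈ τ_X ✓.
  U = {p48}: f^{-1}(U) = {45, 46} ∉ τ_X ✗.
  U = {p46, p48}: f^{-1}(U) = {45, 46, 48} ∉ τ_X ✗.
  U = {p47, p48}: f^{-1}(U) = {45, 46, 47} ∉ τ_X ✗.
  U = {p46, p47, p48}: f^{-1}(U) = {45, 46, 47, 48} ∈ τ_X ✓.
Found U = {p48} with f^{-1}(U) = {45, 46} not in τ_X. Therefore f is NOT continuous.


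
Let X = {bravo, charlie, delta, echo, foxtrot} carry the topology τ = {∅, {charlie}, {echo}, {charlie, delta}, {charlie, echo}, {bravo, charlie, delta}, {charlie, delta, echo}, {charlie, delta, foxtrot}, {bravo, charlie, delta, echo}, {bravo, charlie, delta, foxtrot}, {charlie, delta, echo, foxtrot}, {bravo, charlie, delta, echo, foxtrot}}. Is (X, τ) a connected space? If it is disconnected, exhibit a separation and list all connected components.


(X, τ) is disconnected; components = [{echo}, {bravo, charlie, delta, foxtrot}].

Find clopen sets (U ∈ τ with X ∖ U ∈ τ):
  U = ∅, X ∖ U = {bravo, charlie, delta, echo, foxtrot} — both open, so U is clopen.
  U = {echo}, X ∖ U = {bravo, charlie, delta, foxtrot} — both open, so U is clopen.
  U = {bravo, charlie, delta, foxtrot}, X ∖ U = {echo} — both open, so U is clopen.
  U = {bravo, charlie, delta, echo, foxtrot}, X ∖ U = ∅ — both open, so U is clopen.
Nontrivial clopen(s) exist: e.g. {echo}. So (X, τ) is disconnected.
Compute connected components by grouping points that agree on all clopens:
  component: {echo}
  component: {bravo, charlie, delta, foxtrot}


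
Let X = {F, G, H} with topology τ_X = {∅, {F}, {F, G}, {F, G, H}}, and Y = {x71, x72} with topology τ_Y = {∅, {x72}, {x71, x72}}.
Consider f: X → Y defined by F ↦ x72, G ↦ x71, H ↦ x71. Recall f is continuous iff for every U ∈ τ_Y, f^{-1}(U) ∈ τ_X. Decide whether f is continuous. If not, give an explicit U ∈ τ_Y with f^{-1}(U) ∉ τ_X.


f IS continuous.

Compute f^{-1}(U) for each U ∈ τ_Y:
  U = ∅: f^{-1}(U) = ∅ ∈ τ_X ✓.
  U = {x72}: f^{-1}(U) = {F} ∈ τ_X ✓.
  U = {x71, x72}: f^{-1}(U) = {F, G, H} ∈ τ_X ✓.
Every preimage lies in τ_X, so f IS continuous.


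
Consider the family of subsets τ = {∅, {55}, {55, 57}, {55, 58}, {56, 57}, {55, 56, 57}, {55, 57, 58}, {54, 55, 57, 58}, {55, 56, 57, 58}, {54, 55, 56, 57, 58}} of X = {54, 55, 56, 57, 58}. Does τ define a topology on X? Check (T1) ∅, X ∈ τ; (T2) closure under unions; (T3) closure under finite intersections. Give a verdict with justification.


τ is NOT a topology on X.

Axiom (T1): ∅ ∈ τ? Yes; X ∈ τ? Yes.
Axiom (T2/T3): check pairwise unions and intersections of members of τ.
Counterexample for (T3): {55, 57} ∩ {56, 57} = {57} ∉ τ. Therefore τ is NOT a topology.


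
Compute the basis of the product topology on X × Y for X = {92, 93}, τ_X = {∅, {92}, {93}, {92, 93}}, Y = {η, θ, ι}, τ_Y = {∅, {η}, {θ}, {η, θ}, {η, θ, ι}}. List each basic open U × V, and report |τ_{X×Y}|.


Basis B = {∅ × ∅, {92} × {η}, {92} × {θ}, {93} × {η}, {93} × {θ}, {92} × {η, θ}, {92, 93} × {η}, {92, 93} × {θ}, {93} × {η, θ}, {92} × {η, θ, ι}, {93} × {η, θ, ι}, {92, 93} × {η, θ}, {92, 93} × {η, θ, ι}}; |τ_{X×Y}| = 25.

Enumerate products U × V with U ∈ τ_X, V ∈ τ_Y (deduplicated):
  ∅ × ∅ = {} (∅)
  {92} × {η} = {(92,η)}
  {92} × {θ} = {(92,θ)}
  {93} × {η} = {(93,η)}
  {93} × {θ} = {(93,θ)}
  {92} × {η, θ} = {(92,η), (92,θ)}
  {92, 93} × {η} = {(92,η), (93,η)}
  {92, 93} × {θ} = {(92,θ), (93,θ)}
  {93} × {η, θ} = {(93,η), (93,θ)}
  {92} × {η, θ, ι} = {(92,η), (92,θ), (92,ι)}
  {93} × {η, θ, ι} = {(93,η), (93,θ), (93,ι)}
  {92, 93} × {η, θ} = {(92,η), (92,θ), (93,η), (93,θ)}
  {92, 93} × {η, θ, ι} = {(92,η), (92,θ), (92,ι), (93,η), (93,θ), (93,ι)}
These 13 distinct sets form the basis B.
Close under arbitrary unions to get τ_{X×Y}; counting gives |τ_{X×Y}| = 25.


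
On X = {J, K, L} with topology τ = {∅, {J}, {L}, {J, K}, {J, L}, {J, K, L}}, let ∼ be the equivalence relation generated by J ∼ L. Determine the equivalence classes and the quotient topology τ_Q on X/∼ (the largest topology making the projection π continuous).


X/∼ = {[J=L], [K]}; |τ_Q| = 3.

Equivalence classes: [J=L], [K].
Quotient map π: X → X/∼ sends J ↦ [J=L], K ↦ [K], L ↦ [J=L].
For each subset V ⊆ X/∼, compute π^{-1}(V) ⊆ X and check whether π^{-1}(V) ∈ τ. V is open in τ_Q iff π^{-1}(V) ∈ τ.
  V = {}: π^{-1}(V) = ∅ ∈ τ ✓.
  V = {[J=L]}: π^{-1}(V) = {J, L} ∈ τ ✓.
  V = {[K]}: π^{-1}(V) = {K} ∉ τ ✗.
  V = {[J=L], [K]}: π^{-1}(V) = {J, K, L} ∈ τ ✓.
Open sets in the quotient: τ_Q = {{}, {[J=L]}, {[J=L], [K]}} (3 elements).


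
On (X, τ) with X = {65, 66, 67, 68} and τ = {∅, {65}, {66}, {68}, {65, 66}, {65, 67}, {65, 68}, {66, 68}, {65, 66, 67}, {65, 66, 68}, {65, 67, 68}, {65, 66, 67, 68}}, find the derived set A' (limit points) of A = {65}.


A' = {67}

For each x ∈ X, list the open sets U ∈ τ with x ∈ U, then check whether U ∩ (A ∖ {x}) ≠ ∅ for every such U.
  x = 65: open {65} ∋ x has {65} ∩ (A ∖ {65}) = ∅, so x is NOT a limit point.
  x = 66: open {66} ∋ x has {66} ∩ (A ∖ {66}) = ∅, so x is NOT a limit point.
  x = 67: opens ∋ x are {65, 67}, {65, 66, 67}, {65, 67, 68}, {65, 66, 67, 68}; each meets A ∖ {67}, so x IS a limit point.
  x = 68: open {68} ∋ x has {68} ∩ (A ∖ {68}) = ∅, so x is NOT a limit point.
Collecting: A' = {67}.


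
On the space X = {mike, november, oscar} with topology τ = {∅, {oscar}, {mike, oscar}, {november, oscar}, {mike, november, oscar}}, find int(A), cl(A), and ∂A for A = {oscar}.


int(A) = {oscar}, cl(A) = {mike, november, oscar}, ∂A = {mike, november}.

Closed sets in (X, τ) are complements of opens:
  closed(X, τ) = {∅, {mike}, {november}, {mike, november}, {mike, november, oscar}}.
int(A) = ⋃ {U ∈ τ : U ⊆ A}. Opens contained in A: ∅, {oscar}.
Taking the union of these: int(A) = {oscar}.
cl(A) = ⋂ {C closed : A ⊆ C}. Closed sets containing A: {mike, november, oscar}.
Intersecting these: cl(A) = {mike, november, oscar}.
∂A = cl(A) ∖ int(A) = {mike, november, oscar} ∖ {oscar} = {mike, november}.


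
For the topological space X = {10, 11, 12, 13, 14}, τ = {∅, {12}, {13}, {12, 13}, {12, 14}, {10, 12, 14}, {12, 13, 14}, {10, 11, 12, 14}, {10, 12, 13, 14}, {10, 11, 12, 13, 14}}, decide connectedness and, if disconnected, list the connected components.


(X, τ) is disconnected; components = [{13}, {10, 11, 12, 14}].

Find clopen sets (U ∈ τ with X ∖ U ∈ τ):
  U = ∅, X ∖ U = {10, 11, 12, 13, 14} — both open, so U is clopen.
  U = {13}, X ∖ U = {10, 11, 12, 14} — both open, so U is clopen.
  U = {10, 11, 12, 14}, X ∖ U = {13} — both open, so U is clopen.
  U = {10, 11, 12, 13, 14}, X ∖ U = ∅ — both open, so U is clopen.
Nontrivial clopen(s) exist: e.g. {13}. So (X, τ) is disconnected.
Compute connected components by grouping points that agree on all clopens:
  component: {13}
  component: {10, 11, 12, 14}


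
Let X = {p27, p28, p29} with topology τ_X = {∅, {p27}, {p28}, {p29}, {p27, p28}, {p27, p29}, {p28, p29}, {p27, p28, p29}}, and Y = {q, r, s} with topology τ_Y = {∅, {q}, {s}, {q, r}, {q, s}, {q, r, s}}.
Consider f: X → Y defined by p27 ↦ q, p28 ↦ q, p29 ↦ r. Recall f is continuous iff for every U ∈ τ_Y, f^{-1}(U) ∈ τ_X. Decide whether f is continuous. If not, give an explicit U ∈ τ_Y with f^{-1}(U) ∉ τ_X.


f IS continuous.

Compute f^{-1}(U) for each U ∈ τ_Y:
  U = ∅: f^{-1}(U) = ∅ ∈ τ_X ✓.
  U = {q}: f^{-1}(U) = {p27, p28} ∈ τ_X ✓.
  U = {s}: f^{-1}(U) = ∅ ∈ τ_X ✓.
  U = {q, r}: f^{-1}(U) = {p27, p28, p29} ∈ τ_X ✓.
  U = {q, s}: f^{-1}(U) = {p27, p28} ∈ τ_X ✓.
  U = {q, r, s}: f^{-1}(U) = {p27, p28, p29} ∈ τ_X ✓.
Every preimage lies in τ_X, so f IS continuous.


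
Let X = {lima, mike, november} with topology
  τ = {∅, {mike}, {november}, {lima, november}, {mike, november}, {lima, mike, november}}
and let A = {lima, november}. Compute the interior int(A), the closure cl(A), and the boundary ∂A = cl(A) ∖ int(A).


int(A) = {lima, november}, cl(A) = {lima, november}, ∂A = ∅.

Closed sets in (X, τ) are complements of opens:
  closed(X, τ) = {∅, {lima}, {mike}, {lima, mike}, {lima, november}, {lima, mike, november}}.
int(A) = ⋃ {U ∈ τ : U ⊆ A}. Opens contained in A: ∅, {november}, {lima, november}.
Taking the union of these: int(A) = {lima, november}.
cl(A) = ⋂ {C closed : A ⊆ C}. Closed sets containing A: {lima, november}, {lima, mike, november}.
Intersecting these: cl(A) = {lima, november}.
∂A = cl(A) ∖ int(A) = {lima, november} ∖ {lima, november} = ∅.


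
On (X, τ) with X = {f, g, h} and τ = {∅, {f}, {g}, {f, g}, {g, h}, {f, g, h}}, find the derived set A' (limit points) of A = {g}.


A' = {h}

For each x ∈ X, list the open sets U ∈ τ with x ∈ U, then check whether U ∩ (A ∖ {x}) ≠ ∅ for every such U.
  x = f: open {f} ∋ x has {f} ∩ (A ∖ {f}) = ∅, so x is NOT a limit point.
  x = g: open {g} ∋ x has {g} ∩ (A ∖ {g}) = ∅, so x is NOT a limit point.
  x = h: opens ∋ x are {g, h}, {f, g, h}; each meets A ∖ {h}, so x IS a limit point.
Collecting: A' = {h}.


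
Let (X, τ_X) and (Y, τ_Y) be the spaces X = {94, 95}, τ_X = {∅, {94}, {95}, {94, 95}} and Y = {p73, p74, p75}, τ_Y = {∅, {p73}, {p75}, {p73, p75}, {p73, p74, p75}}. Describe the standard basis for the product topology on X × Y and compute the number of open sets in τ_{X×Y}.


Basis B = {∅ × ∅, {94} × {p73}, {94} × {p75}, {95} × {p73}, {95} × {p75}, {94} × {p73, p75}, {94, 95} × {p73}, {94, 95} × {p75}, {95} × {p73, p75}, {94} × {p73, p74, p75}, {95} × {p73, p74, p75}, {94, 95} × {p73, p75}, {94, 95} × {p73, p74, p75}}; |τ_{X×Y}| = 25.

Enumerate products U × V with U ∈ τ_X, V ∈ τ_Y (deduplicated):
  ∅ × ∅ = {} (∅)
  {94} × {p73} = {(94,p73)}
  {94} × {p75} = {(94,p75)}
  {95} × {p73} = {(95,p73)}
  {95} × {p75} = {(95,p75)}
  {94} × {p73, p75} = {(94,p73), (94,p75)}
  {94, 95} × {p73} = {(94,p73), (95,p73)}
  {94, 95} × {p75} = {(94,p75), (95,p75)}
  {95} × {p73, p75} = {(95,p73), (95,p75)}
  {94} × {p73, p74, p75} = {(94,p73), (94,p74), (94,p75)}
  {95} × {p73, p74, p75} = {(95,p73), (95,p74), (95,p75)}
  {94, 95} × {p73, p75} = {(94,p73), (94,p75), (95,p73), (95,p75)}
  {94, 95} × {p73, p74, p75} = {(94,p73), (94,p74), (94,p75), (95,p73), (95,p74), (95,p75)}
These 13 distinct sets form the basis B.
Close under arbitrary unions to get τ_{X×Y}; counting gives |τ_{X×Y}| = 25.


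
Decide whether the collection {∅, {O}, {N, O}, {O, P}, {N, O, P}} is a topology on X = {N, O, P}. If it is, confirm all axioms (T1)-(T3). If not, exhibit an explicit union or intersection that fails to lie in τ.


τ IS a topology on X.

Axiom (T1): ∅ ∈ τ? Yes; X ∈ τ? Yes.
Axiom (T2/T3): check pairwise unions and intersections of members of τ.
All pairwise intersections and unions checked — each lies in τ. Therefore τ satisfies (T1), (T2), (T3): it IS a topology on X.


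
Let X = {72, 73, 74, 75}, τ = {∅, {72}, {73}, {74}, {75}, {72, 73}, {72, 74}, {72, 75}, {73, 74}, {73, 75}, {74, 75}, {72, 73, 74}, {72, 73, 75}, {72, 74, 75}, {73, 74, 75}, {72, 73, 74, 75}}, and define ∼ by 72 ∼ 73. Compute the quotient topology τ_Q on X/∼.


X/∼ = {[72=73], [74], [75]}; |τ_Q| = 8.

Equivalence classes: [72=73], [74], [75].
Quotient map π: X → X/∼ sends 72 ↦ [72=73], 73 ↦ [72=73], 74 ↦ [74], 75 ↦ [75].
For each subset V ⊆ X/∼, compute π^{-1}(V) ⊆ X and check whether π^{-1}(V) ∈ τ. V is open in τ_Q iff π^{-1}(V) ∈ τ.
  V = {}: π^{-1}(V) = ∅ ∈ τ ✓.
  V = {[72=73]}: π^{-1}(V) = {72, 73} ∈ τ ✓.
  V = {[74]}: π^{-1}(V) = {74} ∈ τ ✓.
  V = {[72=73], [74]}: π^{-1}(V) = {72, 73, 74} ∈ τ ✓.
  V = {[75]}: π^{-1}(V) = {75} ∈ τ ✓.
  V = {[72=73], [75]}: π^{-1}(V) = {72, 73, 75} ∈ τ ✓.
  V = {[74], [75]}: π^{-1}(V) = {74, 75} ∈ τ ✓.
  V = {[72=73], [74], [75]}: π^{-1}(V) = {72, 73, 74, 75} ∈ τ ✓.
Open sets in the quotient: τ_Q = {{}, {[72=73]}, {[74]}, {[72=73], [74]}, {[75]}, {[72=73], [75]}, {[74], [75]}, {[72=73], [74], [75]}} (8 elements).


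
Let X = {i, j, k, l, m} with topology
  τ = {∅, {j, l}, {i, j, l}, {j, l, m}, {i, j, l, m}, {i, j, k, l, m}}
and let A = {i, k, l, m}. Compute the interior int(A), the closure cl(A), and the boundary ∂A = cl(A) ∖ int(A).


int(A) = ∅, cl(A) = {i, j, k, l, m}, ∂A = {i, j, k, l, m}.

Closed sets in (X, τ) are complements of opens:
  closed(X, τ) = {∅, {k}, {i, k}, {k, m}, {i, k, m}, {i, j, k, l, m}}.
int(A) = ⋃ {U ∈ τ : U ⊆ A}. Opens contained in A: ∅.
Taking the union of these: int(A) = ∅.
cl(A) = ⋂ {C closed : A ⊆ C}. Closed sets containing A: {i, j, k, l, m}.
Intersecting these: cl(A) = {i, j, k, l, m}.
∂A = cl(A) ∖ int(A) = {i, j, k, l, m} ∖ ∅ = {i, j, k, l, m}.


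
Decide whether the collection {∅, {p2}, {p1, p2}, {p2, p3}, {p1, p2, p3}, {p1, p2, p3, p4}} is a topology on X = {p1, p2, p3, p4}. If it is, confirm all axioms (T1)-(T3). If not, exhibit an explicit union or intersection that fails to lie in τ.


τ IS a topology on X.

Axiom (T1): ∅ ∈ τ? Yes; X ∈ τ? Yes.
Axiom (T2/T3): check pairwise unions and intersections of members of τ.
All pairwise intersections and unions checked — each lies in τ. Therefore τ satisfies (T1), (T2), (T3): it IS a topology on X.


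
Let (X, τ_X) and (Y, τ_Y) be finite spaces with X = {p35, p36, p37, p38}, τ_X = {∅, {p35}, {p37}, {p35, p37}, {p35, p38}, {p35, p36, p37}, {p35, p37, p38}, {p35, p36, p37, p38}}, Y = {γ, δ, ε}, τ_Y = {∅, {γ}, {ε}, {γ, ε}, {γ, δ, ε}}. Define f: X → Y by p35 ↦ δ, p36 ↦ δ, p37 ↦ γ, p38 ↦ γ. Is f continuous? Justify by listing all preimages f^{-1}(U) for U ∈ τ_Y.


f is NOT continuous.

Compute f^{-1}(U) for each U ∈ τ_Y:
  U = ∅: f^{-1}(U) = ∅ ∈ τ_X ✓.
  U = {γ}: f^{-1}(U) = {p37, p38} ∉ τ_X ✗.
  U = {ε}: f^{-1}(U) = ∅ ∈ τ_X ✓.
  U = {γ, ε}: f^{-1}(U) = {p37, p38} ∉ τ_X ✗.
  U = {γ, δ, ε}: f^{-1}(U) = {p35, p36, p37, p38} ∈ τ_X ✓.
Found U = {γ} with f^{-1}(U) = {p37, p38} not in τ_X. Therefore f is NOT continuous.


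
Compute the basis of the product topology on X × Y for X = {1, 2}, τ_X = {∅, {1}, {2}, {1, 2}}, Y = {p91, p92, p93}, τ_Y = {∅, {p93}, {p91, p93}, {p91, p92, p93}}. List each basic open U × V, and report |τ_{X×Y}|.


Basis B = {∅ × ∅, {1} × {p93}, {2} × {p93}, {1} × {p91, p93}, {1, 2} × {p93}, {2} × {p91, p93}, {1} × {p91, p92, p93}, {2} × {p91, p92, p93}, {1, 2} × {p91, p93}, {1, 2} × {p91, p92, p93}}; |τ_{X×Y}| = 16.

Enumerate products U × V with U ∈ τ_X, V ∈ τ_Y (deduplicated):
  ∅ × ∅ = {} (∅)
  {1} × {p93} = {(1,p93)}
  {2} × {p93} = {(2,p93)}
  {1} × {p91, p93} = {(1,p91), (1,p93)}
  {1, 2} × {p93} = {(1,p93), (2,p93)}
  {2} × {p91, p93} = {(2,p91), (2,p93)}
  {1} × {p91, p92, p93} = {(1,p91), (1,p92), (1,p93)}
  {2} × {p91, p92, p93} = {(2,p91), (2,p92), (2,p93)}
  {1, 2} × {p91, p93} = {(1,p91), (1,p93), (2,p91), (2,p93)}
  {1, 2} × {p91, p92, p93} = {(1,p91), (1,p92), (1,p93), (2,p91), (2,p92), (2,p93)}
These 10 distinct sets form the basis B.
Close under arbitrary unions to get τ_{X×Y}; counting gives |τ_{X×Y}| = 16.


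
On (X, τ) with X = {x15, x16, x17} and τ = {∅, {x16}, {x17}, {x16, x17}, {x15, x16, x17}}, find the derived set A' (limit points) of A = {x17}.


A' = {x15}

For each x ∈ X, list the open sets U ∈ τ with x ∈ U, then check whether U ∩ (A ∖ {x}) ≠ ∅ for every such U.
  x = x15: opens ∋ x are {x15, x16, x17}; each meets A ∖ {x15}, so x IS a limit point.
  x = x16: open {x16} ∋ x has {x16} ∩ (A ∖ {x16}) = ∅, so x is NOT a limit point.
  x = x17: open {x17} ∋ x has {x17} ∩ (A ∖ {x17}) = ∅, so x is NOT a limit point.
Collecting: A' = {x15}.


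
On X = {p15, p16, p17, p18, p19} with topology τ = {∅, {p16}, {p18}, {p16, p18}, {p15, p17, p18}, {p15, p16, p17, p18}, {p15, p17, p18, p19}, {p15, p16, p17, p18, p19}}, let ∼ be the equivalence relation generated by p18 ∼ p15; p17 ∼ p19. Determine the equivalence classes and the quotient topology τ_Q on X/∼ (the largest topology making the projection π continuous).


X/∼ = {[p15=p18], [p16], [p17=p19]}; |τ_Q| = 4.

Equivalence classes: [p15=p18], [p16], [p17=p19].
Quotient map π: X → X/∼ sends p15 ↦ [p15=p18], p16 ↦ [p16], p17 ↦ [p17=p19], p18 ↦ [p15=p18], p19 ↦ [p17=p19].
For each subset V ⊆ X/∼, compute π^{-1}(V) ⊆ X and check whether π^{-1}(V) ∈ τ. V is open in τ_Q iff π^{-1}(V) ∈ τ.
  V = {}: π^{-1}(V) = ∅ ∈ τ ✓.
  V = {[p15=p18]}: π^{-1}(V) = {p15, p18} ∉ τ ✗.
  V = {[p16]}: π^{-1}(V) = {p16} ∈ τ ✓.
  V = {[p15=p18], [p16]}: π^{-1}(V) = {p15, p16, p18} ∉ τ ✗.
  V = {[p17=p19]}: π^{-1}(V) = {p17, p19} ∉ τ ✗.
  V = {[p15=p18], [p17=p19]}: π^{-1}(V) = {p15, p17, p18, p19} ∈ τ ✓.
  V = {[p16], [p17=p19]}: π^{-1}(V) = {p16, p17, p19} ∉ τ ✗.
  V = {[p15=p18], [p16], [p17=p19]}: π^{-1}(V) = {p15, p16, p17, p18, p19} ∈ τ ✓.
Open sets in the quotient: τ_Q = {{}, {[p16]}, {[p15=p18], [p17=p19]}, {[p15=p18], [p16], [p17=p19]}} (4 elements).


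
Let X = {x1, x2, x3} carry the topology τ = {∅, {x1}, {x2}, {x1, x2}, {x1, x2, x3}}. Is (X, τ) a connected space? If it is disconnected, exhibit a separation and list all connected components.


(X, τ) is connected.

Find clopen sets (U ∈ τ with X ∖ U ∈ τ):
  U = ∅, X ∖ U = {x1, x2, x3} — both open, so U is clopen.
  U = {x1, x2, x3}, X ∖ U = ∅ — both open, so U is clopen.
Only trivial clopens (∅ and X) exist, so (X, τ) is connected.
Compute connected components by grouping points that agree on all clopens:
  component: {x1, x2, x3}


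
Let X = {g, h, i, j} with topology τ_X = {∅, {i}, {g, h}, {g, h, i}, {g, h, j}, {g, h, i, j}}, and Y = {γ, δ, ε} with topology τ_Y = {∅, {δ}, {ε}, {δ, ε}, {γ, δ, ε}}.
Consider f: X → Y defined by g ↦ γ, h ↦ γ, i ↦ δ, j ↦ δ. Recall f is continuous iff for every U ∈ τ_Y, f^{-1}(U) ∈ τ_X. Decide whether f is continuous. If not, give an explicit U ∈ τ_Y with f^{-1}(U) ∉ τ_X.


f is NOT continuous.

Compute f^{-1}(U) for each U ∈ τ_Y:
  U = ∅: f^{-1}(U) = ∅ ∈ τ_X ✓.
  U = {δ}: f^{-1}(U) = {i, j} ∉ τ_X ✗.
  U = {ε}: f^{-1}(U) = ∅ ∈ τ_X ✓.
  U = {δ, ε}: f^{-1}(U) = {i, j} ∉ τ_X ✗.
  U = {γ, δ, ε}: f^{-1}(U) = {g, h, i, j} ∈ τ_X ✓.
Found U = {δ} with f^{-1}(U) = {i, j} not in τ_X. Therefore f is NOT continuous.


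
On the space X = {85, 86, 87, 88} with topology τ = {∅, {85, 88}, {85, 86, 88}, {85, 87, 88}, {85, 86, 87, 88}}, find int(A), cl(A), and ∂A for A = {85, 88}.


int(A) = {85, 88}, cl(A) = {85, 86, 87, 88}, ∂A = {86, 87}.

Closed sets in (X, τ) are complements of opens:
  closed(X, τ) = {∅, {86}, {87}, {86, 87}, {85, 86, 87, 88}}.
int(A) = ⋃ {U ∈ τ : U ⊆ A}. Opens contained in A: ∅, {85, 88}.
Taking the union of these: int(A) = {85, 88}.
cl(A) = ⋂ {C closed : A ⊆ C}. Closed sets containing A: {85, 86, 87, 88}.
Intersecting these: cl(A) = {85, 86, 87, 88}.
∂A = cl(A) ∖ int(A) = {85, 86, 87, 88} ∖ {85, 88} = {86, 87}.


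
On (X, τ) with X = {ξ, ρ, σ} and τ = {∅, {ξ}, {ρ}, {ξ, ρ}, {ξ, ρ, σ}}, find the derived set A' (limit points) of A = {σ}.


A' = ∅

For each x ∈ X, list the open sets U ∈ τ with x ∈ U, then check whether U ∩ (A ∖ {x}) ≠ ∅ for every such U.
  x = ξ: open {ξ} ∋ x has {ξ} ∩ (A ∖ {ξ}) = ∅, so x is NOT a limit point.
  x = ρ: open {ρ} ∋ x has {ρ} ∩ (A ∖ {ρ}) = ∅, so x is NOT a limit point.
  x = σ: open {ξ, ρ, σ} ∋ x has {ξ, ρ, σ} ∩ (A ∖ {σ}) = ∅, so x is NOT a limit point.
Collecting: A' = ∅.


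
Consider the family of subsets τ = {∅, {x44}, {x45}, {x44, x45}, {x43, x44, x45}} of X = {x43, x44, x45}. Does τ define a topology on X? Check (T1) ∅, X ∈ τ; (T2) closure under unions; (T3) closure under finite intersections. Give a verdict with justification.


τ IS a topology on X.

Axiom (T1): ∅ ∈ τ? Yes; X ∈ τ? Yes.
Axiom (T2/T3): check pairwise unions and intersections of members of τ.
All pairwise intersections and unions checked — each lies in τ. Therefore τ satisfies (T1), (T2), (T3): it IS a topology on X.


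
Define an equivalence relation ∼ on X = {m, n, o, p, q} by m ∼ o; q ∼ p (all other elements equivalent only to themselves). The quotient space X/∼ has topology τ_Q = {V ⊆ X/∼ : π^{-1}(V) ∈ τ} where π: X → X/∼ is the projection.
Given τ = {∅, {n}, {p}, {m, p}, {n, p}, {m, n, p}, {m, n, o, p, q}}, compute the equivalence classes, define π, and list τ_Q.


X/∼ = {[m=o], [n], [p=q]}; |τ_Q| = 3.

Equivalence classes: [m=o], [n], [p=q].
Quotient map π: X → X/∼ sends m ↦ [m=o], n ↦ [n], o ↦ [m=o], p ↦ [p=q], q ↦ [p=q].
For each subset V ⊆ X/∼, compute π^{-1}(V) ⊆ X and check whether π^{-1}(V) ∈ τ. V is open in τ_Q iff π^{-1}(V) ∈ τ.
  V = {}: π^{-1}(V) = ∅ ∈ τ ✓.
  V = {[m=o]}: π^{-1}(V) = {m, o} ∉ τ ✗.
  V = {[n]}: π^{-1}(V) = {n} ∈ τ ✓.
  V = {[m=o], [n]}: π^{-1}(V) = {m, n, o} ∉ τ ✗.
  V = {[p=q]}: π^{-1}(V) = {p, q} ∉ τ ✗.
  V = {[m=o], [p=q]}: π^{-1}(V) = {m, o, p, q} ∉ τ ✗.
  V = {[n], [p=q]}: π^{-1}(V) = {n, p, q} ∉ τ ✗.
  V = {[m=o], [n], [p=q]}: π^{-1}(V) = {m, n, o, p, q} ∈ τ ✓.
Open sets in the quotient: τ_Q = {{}, {[n]}, {[m=o], [n], [p=q]}} (3 elements).


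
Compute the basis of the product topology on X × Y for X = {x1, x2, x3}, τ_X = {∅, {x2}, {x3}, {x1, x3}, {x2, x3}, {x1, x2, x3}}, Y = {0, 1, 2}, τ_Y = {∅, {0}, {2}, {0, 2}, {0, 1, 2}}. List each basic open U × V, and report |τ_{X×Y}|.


Basis B = {∅ × ∅, {x2} × {0}, {x2} × {2}, {x3} × {0}, {x3} × {2}, {x1, x3} × {0}, {x1, x3} × {2}, {x2} × {0, 2}, {x2, x3} × {0}, {x2, x3} × {2}, {x3} × {0, 2}, {x1, x2, x3} × {0}, {x1, x2, x3} × {2}, {x2} × {0, 1, 2}, {x3} × {0, 1, 2}, {x1, x3} × {0, 2}, {x2, x3} × {0, 2}, {x1, x3} × {0, 1, 2}, {x1, x2, x3} × {0, 2}, {x2, x3} × {0, 1, 2}, {x1, x2, x3} × {0, 1, 2}}; |τ_{X×Y}| = 70.

Enumerate products U × V with U ∈ τ_X, V ∈ τ_Y (deduplicated):
  ∅ × ∅ = {} (∅)
  {x2} × {0} = {(x2,0)}
  {x2} × {2} = {(x2,2)}
  {x3} × {0} = {(x3,0)}
  {x3} × {2} = {(x3,2)}
  {x1, x3} × {0} = {(x1,0), (x3,0)}
  {x1, x3} × {2} = {(x1,2), (x3,2)}
  {x2} × {0, 2} = {(x2,0), (x2,2)}
  {x2, x3} × {0} = {(x2,0), (x3,0)}
  {x2, x3} × {2} = {(x2,2), (x3,2)}
  {x3} × {0, 2} = {(x3,0), (x3,2)}
  {x1, x2, x3} × {0} = {(x1,0), (x2,0), (x3,0)}
  {x1, x2, x3} × {2} = {(x1,2), (x2,2), (x3,2)}
  {x2} × {0, 1, 2} = {(x2,0), (x2,1), (x2,2)}
  {x3} × {0, 1, 2} = {(x3,0), (x3,1), (x3,2)}
  {x1, x3} × {0, 2} = {(x1,0), (x1,2), (x3,0), (x3,2)}
  {x2, x3} × {0, 2} = {(x2,0), (x2,2), (x3,0), (x3,2)}
  {x1, x3} × {0, 1, 2} = {(x1,0), (x1,1), (x1,2), (x3,0), (x3,1), (x3,2)}
  {x1, x2, x3} × {0, 2} = {(x1,0), (x1,2), (x2,0), (x2,2), (x3,0), (x3,2)}
  {x2, x3} × {0, 1, 2} = {(x2,0), (x2,1), (x2,2), (x3,0), (x3,1), (x3,2)}
  {x1, x2, x3} × {0, 1, 2} = {(x1,0), (x1,1), (x1,2), (x2,0), (x2,1), (x2,2), (x3,0), (x3,1), (x3,2)}
These 21 distinct sets form the basis B.
Close under arbitrary unions to get τ_{X×Y}; counting gives |τ_{X×Y}| = 70.
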